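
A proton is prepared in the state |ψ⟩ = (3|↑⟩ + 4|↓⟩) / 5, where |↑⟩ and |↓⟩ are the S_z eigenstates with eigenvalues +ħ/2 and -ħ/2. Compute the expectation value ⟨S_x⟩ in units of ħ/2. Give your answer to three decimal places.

⟨σ_x⟩ = 2 Re(a* b)/(|a|²+|b|²) with a = 3, b = 4.
a* b = 12, so ⟨σ_x⟩ = 24/25.
⟨S_x⟩ = (ħ/2)·⟨σ_x⟩.

0.960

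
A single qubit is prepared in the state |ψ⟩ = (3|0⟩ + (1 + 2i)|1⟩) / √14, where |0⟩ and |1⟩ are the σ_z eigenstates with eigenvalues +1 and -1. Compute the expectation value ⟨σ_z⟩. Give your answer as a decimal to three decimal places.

⟨σ_z⟩ = |a|² - |b|² divided by |a|²+|b|², with a, b the |0⟩, |1⟩ amplitudes.
= (9 - 5)/14 = 4/14.

0.286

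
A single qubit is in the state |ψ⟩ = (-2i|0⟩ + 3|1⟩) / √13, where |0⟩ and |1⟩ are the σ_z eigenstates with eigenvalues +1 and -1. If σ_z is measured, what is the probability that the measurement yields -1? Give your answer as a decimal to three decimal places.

The -1 outcome corresponds to |1⟩. Its amplitude in |ψ⟩ is 3/√13.
P = |3|² / 13 = 9/13.

0.692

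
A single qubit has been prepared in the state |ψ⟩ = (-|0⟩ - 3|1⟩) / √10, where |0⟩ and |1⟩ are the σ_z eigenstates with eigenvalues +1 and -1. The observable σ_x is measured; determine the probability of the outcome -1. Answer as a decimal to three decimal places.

|-x⟩ = (|0⟩ - |1⟩)/√2, so ⟨-x|ψ⟩ = (2) / (√2·√10).
P = |2|² / 20 = 4/20.

0.200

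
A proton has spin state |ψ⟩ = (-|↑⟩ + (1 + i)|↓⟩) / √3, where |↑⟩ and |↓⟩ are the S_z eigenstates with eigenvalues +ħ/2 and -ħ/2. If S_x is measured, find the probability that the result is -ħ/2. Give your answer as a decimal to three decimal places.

0.833

|-x⟩ = (|↑⟩ - |↓⟩)/√2, so ⟨-x|ψ⟩ = (-2 - i) / (√2·√3).
P = |-2 - i|² / 6 = 5/6.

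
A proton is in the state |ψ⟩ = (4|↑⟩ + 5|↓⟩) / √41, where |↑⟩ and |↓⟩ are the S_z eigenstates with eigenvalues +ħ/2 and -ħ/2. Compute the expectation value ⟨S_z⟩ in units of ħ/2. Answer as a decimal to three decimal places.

-0.220

⟨σ_z⟩ = |a|² - |b|² divided by |a|²+|b|², with a, b the |↑⟩, |↓⟩ amplitudes.
= (16 - 25)/41 = -9/41.
⟨S_z⟩ = (ħ/2)·⟨σ_z⟩.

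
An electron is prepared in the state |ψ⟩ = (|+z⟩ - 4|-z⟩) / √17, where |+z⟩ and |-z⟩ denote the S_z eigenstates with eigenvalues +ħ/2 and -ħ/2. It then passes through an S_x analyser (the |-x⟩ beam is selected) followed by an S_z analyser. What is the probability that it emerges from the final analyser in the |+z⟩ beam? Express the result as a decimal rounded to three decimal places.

0.368

First analyser (S_x): P(|-x⟩) = |⟨-x|ψ⟩|² = 25/34.
After stage 1 the state is |-x⟩; P(|+z⟩) = |⟨+z|-x⟩|² = 1/2.
Joint probability = 25/34 × 1/2 = 0.368.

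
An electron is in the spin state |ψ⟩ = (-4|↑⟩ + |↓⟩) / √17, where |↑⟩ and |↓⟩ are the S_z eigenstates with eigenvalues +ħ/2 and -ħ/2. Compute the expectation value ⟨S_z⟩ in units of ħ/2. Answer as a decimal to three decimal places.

0.882

⟨σ_z⟩ = |a|² - |b|² divided by |a|²+|b|², with a, b the |↑⟩, |↓⟩ amplitudes.
= (16 - 1)/17 = 15/17.
⟨S_z⟩ = (ħ/2)·⟨σ_z⟩.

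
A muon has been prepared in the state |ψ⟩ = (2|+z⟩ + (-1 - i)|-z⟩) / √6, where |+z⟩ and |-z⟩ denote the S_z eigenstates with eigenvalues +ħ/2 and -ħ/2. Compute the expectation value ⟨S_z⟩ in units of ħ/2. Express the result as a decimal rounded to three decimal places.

0.333

⟨σ_z⟩ = |a|² - |b|² divided by |a|²+|b|², with a, b the |+z⟩, |-z⟩ amplitudes.
= (4 - 2)/6 = 2/6.
⟨S_z⟩ = (ħ/2)·⟨σ_z⟩.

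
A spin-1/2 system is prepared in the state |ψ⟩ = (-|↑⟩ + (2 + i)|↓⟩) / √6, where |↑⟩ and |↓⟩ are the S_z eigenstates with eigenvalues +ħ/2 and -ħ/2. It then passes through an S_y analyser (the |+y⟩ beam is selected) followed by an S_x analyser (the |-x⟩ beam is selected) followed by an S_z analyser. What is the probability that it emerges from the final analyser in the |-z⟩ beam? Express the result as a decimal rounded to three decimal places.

0.083

First analyser (S_y): P(|+y⟩) = |⟨+y|ψ⟩|² = 4/12.
After stage 1 the state is |+y⟩; P(|-x⟩) = |⟨-x|+y⟩|² = 1/2.
After stage 2 the state is |-x⟩; P(|-z⟩) = |⟨-z|-x⟩|² = 1/2.
Joint probability = 4/12 × 1/2 × 1/2 = 0.083.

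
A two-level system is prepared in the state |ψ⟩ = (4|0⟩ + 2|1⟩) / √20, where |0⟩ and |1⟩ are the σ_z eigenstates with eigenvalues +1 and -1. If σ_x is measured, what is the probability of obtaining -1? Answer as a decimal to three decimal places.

0.100

|-x⟩ = (|0⟩ - |1⟩)/√2, so ⟨-x|ψ⟩ = (2) / (√2·√20).
P = |2|² / 40 = 4/40.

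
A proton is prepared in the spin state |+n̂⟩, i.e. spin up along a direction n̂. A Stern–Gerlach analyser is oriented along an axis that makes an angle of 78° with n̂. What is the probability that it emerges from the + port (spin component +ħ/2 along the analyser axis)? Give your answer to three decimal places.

For spin-½, the probability of finding spin-up along an axis at angle θ to the initial spin direction is cos²(θ/2); spin-down is sin²(θ/2).
θ = 78°, so P = cos²(39°) ≈ 0.604.

0.604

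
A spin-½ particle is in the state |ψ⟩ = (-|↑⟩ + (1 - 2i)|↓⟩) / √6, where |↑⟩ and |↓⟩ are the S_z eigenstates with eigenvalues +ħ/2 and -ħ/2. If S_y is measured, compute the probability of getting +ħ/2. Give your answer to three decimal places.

|+y⟩ = (|↑⟩ + i|↓⟩)/√2, so ⟨+y|ψ⟩ = (-3 - i) / (√2·√6).
P = |-3 - i|² / 12 = 10/12.

0.833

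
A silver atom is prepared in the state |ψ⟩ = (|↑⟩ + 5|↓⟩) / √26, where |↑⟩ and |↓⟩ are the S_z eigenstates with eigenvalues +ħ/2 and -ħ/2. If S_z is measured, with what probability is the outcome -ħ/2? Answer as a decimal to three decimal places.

The -ħ/2 outcome corresponds to |↓⟩. Its amplitude in |ψ⟩ is 5/√26.
P = |5|² / 26 = 25/26.

0.962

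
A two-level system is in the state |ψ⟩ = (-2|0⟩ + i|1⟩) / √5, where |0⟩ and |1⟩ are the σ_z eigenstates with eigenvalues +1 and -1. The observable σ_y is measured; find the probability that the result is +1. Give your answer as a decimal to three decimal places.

|+y⟩ = (|0⟩ + i|1⟩)/√2, so ⟨+y|ψ⟩ = (-1) / (√2·√5).
P = |-1|² / 10 = 1/10.

0.100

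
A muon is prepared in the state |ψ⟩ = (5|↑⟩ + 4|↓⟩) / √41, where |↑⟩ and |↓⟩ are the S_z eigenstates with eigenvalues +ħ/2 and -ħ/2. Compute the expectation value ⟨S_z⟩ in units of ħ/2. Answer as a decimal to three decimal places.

0.220

⟨σ_z⟩ = |a|² - |b|² divided by |a|²+|b|², with a, b the |↑⟩, |↓⟩ amplitudes.
= (25 - 16)/41 = 9/41.
⟨S_z⟩ = (ħ/2)·⟨σ_z⟩.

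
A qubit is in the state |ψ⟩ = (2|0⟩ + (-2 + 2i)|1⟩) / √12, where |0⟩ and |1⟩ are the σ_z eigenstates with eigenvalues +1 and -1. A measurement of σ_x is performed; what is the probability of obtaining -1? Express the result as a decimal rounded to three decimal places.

0.833

|-x⟩ = (|0⟩ - |1⟩)/√2, so ⟨-x|ψ⟩ = (4 - 2i) / (√2·√12).
P = |4 - 2i|² / 24 = 20/24.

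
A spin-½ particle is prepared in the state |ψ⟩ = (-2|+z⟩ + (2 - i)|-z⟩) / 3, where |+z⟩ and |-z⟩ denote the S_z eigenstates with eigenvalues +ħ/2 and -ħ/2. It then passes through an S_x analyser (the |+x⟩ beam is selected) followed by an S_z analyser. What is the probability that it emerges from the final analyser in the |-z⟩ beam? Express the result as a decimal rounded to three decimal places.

0.028

First analyser (S_x): P(|+x⟩) = |⟨+x|ψ⟩|² = 1/18.
After stage 1 the state is |+x⟩; P(|-z⟩) = |⟨-z|+x⟩|² = 1/2.
Joint probability = 1/18 × 1/2 = 0.028.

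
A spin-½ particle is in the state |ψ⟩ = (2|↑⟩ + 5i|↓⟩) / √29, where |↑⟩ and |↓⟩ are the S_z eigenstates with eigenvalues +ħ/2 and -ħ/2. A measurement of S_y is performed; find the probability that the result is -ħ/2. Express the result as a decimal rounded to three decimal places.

0.155

|-y⟩ = (|↑⟩ - i|↓⟩)/√2, so ⟨-y|ψ⟩ = (-3) / (√2·√29).
P = |-3|² / 58 = 9/58.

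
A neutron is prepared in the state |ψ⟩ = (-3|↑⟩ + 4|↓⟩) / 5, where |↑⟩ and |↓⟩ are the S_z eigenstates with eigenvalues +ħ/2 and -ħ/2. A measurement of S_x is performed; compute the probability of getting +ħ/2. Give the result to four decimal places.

|+x⟩ = (|↑⟩ + |↓⟩)/√2, so ⟨+x|ψ⟩ = (1) / (√2·5).
P = |1|² / 50 = 1/50.

0.0200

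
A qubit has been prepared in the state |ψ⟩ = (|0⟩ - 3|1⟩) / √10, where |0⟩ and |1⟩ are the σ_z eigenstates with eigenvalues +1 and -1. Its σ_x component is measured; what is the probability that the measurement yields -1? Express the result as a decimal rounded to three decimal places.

|-x⟩ = (|0⟩ - |1⟩)/√2, so ⟨-x|ψ⟩ = (4) / (√2·√10).
P = |4|² / 20 = 16/20.

0.800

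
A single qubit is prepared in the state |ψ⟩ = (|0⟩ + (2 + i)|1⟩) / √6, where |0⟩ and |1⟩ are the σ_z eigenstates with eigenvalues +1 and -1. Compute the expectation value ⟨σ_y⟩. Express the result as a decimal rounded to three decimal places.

0.333

⟨σ_y⟩ = 2 Im(a* b)/(|a|²+|b|²) with a = 1, b = (2 + i).
a* b = (2 + i), so ⟨σ_y⟩ = 2/6.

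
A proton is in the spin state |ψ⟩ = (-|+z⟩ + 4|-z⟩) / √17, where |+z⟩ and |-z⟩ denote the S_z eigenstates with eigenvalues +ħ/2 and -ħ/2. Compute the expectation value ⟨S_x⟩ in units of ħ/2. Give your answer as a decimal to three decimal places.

⟨σ_x⟩ = 2 Re(a* b)/(|a|²+|b|²) with a = -1, b = 4.
a* b = -4, so ⟨σ_x⟩ = -8/17.
⟨S_x⟩ = (ħ/2)·⟨σ_x⟩.

-0.471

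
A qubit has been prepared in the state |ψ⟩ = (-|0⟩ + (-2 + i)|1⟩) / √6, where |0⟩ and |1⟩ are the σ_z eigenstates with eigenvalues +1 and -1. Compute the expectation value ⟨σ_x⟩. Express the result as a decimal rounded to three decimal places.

0.667

⟨σ_x⟩ = 2 Re(a* b)/(|a|²+|b|²) with a = -1, b = (-2 + i).
a* b = (2 - i), so ⟨σ_x⟩ = 4/6.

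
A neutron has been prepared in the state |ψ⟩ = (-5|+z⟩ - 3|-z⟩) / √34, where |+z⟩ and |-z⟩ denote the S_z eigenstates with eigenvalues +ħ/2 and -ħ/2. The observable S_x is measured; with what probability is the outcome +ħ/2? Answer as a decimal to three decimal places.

|+x⟩ = (|+z⟩ + |-z⟩)/√2, so ⟨+x|ψ⟩ = (-8) / (√2·√34).
P = |-8|² / 68 = 64/68.

0.941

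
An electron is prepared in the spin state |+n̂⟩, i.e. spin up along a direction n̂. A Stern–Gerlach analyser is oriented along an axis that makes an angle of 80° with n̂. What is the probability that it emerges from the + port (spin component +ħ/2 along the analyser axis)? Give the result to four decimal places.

For spin-½, the probability of finding spin-up along an axis at angle θ to the initial spin direction is cos²(θ/2); spin-down is sin²(θ/2).
θ = 80°, so P = cos²(40°) ≈ 0.5868.

0.5868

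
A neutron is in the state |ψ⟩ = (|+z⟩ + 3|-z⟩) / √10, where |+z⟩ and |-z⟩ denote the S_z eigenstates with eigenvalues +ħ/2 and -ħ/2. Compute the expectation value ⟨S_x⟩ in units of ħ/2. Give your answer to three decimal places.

0.600

⟨σ_x⟩ = 2 Re(a* b)/(|a|²+|b|²) with a = 1, b = 3.
a* b = 3, so ⟨σ_x⟩ = 6/10.
⟨S_x⟩ = (ħ/2)·⟨σ_x⟩.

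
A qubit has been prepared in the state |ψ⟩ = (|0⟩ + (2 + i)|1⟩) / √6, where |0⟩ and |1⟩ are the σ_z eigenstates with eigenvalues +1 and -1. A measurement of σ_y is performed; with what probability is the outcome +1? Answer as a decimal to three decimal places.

|+y⟩ = (|0⟩ + i|1⟩)/√2, so ⟨+y|ψ⟩ = (2 - 2i) / (√2·√6).
P = |2 - 2i|² / 12 = 8/12.

0.667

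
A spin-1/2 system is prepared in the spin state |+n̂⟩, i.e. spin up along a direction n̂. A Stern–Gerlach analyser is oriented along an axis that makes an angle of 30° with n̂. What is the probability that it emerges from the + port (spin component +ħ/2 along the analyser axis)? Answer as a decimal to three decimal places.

0.933

For spin-½, the probability of finding spin-up along an axis at angle θ to the initial spin direction is cos²(θ/2); spin-down is sin²(θ/2).
θ = 30°, so P = cos²(15°) ≈ 0.933.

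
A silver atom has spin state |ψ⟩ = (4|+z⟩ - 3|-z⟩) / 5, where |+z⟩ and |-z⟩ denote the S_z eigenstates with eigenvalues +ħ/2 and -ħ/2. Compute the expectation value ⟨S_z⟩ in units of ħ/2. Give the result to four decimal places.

⟨σ_z⟩ = |a|² - |b|² divided by |a|²+|b|², with a, b the |+z⟩, |-z⟩ amplitudes.
= (16 - 9)/25 = 7/25.
⟨S_z⟩ = (ħ/2)·⟨σ_z⟩.

0.2800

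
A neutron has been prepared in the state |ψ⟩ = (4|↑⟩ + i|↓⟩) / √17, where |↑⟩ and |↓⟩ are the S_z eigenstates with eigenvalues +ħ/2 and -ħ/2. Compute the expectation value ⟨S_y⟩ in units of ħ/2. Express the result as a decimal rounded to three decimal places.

⟨σ_y⟩ = 2 Im(a* b)/(|a|²+|b|²) with a = 4, b = i.
a* b = 4i, so ⟨σ_y⟩ = 8/17.
⟨S_y⟩ = (ħ/2)·⟨σ_y⟩.

0.471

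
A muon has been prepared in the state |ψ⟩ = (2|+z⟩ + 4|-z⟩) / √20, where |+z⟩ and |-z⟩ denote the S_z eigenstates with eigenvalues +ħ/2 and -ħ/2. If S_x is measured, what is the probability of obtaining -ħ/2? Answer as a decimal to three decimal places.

0.100

|-x⟩ = (|+z⟩ - |-z⟩)/√2, so ⟨-x|ψ⟩ = (-2) / (√2·√20).
P = |-2|² / 40 = 4/40.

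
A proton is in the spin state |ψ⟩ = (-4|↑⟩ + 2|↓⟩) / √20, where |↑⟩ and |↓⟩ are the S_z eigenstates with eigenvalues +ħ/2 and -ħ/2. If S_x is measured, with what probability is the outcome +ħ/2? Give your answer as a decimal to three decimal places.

|+x⟩ = (|↑⟩ + |↓⟩)/√2, so ⟨+x|ψ⟩ = (-2) / (√2·√20).
P = |-2|² / 40 = 4/40.

0.100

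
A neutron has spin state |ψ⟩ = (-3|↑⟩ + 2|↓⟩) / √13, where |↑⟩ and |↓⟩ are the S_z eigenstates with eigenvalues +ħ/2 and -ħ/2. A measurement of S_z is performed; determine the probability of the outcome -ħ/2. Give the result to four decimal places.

0.3077

The -ħ/2 outcome corresponds to |↓⟩. Its amplitude in |ψ⟩ is 2/√13.
P = |2|² / 13 = 4/13.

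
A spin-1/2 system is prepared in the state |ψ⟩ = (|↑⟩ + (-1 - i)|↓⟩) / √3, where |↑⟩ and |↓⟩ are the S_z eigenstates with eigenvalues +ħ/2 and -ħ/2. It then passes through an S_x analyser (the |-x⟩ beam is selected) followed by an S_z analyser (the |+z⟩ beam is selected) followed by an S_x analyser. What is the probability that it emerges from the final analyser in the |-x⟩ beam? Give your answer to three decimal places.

First analyser (S_x): P(|-x⟩) = |⟨-x|ψ⟩|² = 5/6.
After stage 1 the state is |-x⟩; P(|+z⟩) = |⟨+z|-x⟩|² = 1/2.
After stage 2 the state is |+z⟩; P(|-x⟩) = |⟨-x|+z⟩|² = 1/2.
Joint probability = 5/6 × 1/2 × 1/2 = 0.208.

0.208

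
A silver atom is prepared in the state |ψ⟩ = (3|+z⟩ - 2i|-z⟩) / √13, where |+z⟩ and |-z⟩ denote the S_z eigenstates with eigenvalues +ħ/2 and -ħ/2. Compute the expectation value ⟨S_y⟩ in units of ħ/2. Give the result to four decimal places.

⟨σ_y⟩ = 2 Im(a* b)/(|a|²+|b|²) with a = 3, b = -2i.
a* b = -6i, so ⟨σ_y⟩ = -12/13.
⟨S_y⟩ = (ħ/2)·⟨σ_y⟩.

-0.9231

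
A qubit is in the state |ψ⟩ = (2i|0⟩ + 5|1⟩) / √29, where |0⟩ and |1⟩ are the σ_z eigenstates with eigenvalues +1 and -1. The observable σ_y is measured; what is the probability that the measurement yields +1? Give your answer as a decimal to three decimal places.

|+y⟩ = (|0⟩ + i|1⟩)/√2, so ⟨+y|ψ⟩ = (-3i) / (√2·√29).
P = |-3i|² / 58 = 9/58.

0.155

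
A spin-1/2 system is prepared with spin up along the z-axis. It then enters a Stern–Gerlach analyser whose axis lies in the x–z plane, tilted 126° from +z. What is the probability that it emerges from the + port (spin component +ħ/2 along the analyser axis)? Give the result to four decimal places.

For spin-½, the probability of finding spin-up along an axis at angle θ to the initial spin direction is cos²(θ/2); spin-down is sin²(θ/2).
θ = 126°, so P = cos²(63°) ≈ 0.2061.

0.2061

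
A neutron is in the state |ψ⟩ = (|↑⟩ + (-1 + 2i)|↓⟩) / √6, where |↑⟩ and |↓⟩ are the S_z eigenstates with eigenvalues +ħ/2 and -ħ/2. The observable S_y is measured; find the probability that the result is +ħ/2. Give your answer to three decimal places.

|+y⟩ = (|↑⟩ + i|↓⟩)/√2, so ⟨+y|ψ⟩ = (3 + i) / (√2·√6).
P = |3 + i|² / 12 = 10/12.

0.833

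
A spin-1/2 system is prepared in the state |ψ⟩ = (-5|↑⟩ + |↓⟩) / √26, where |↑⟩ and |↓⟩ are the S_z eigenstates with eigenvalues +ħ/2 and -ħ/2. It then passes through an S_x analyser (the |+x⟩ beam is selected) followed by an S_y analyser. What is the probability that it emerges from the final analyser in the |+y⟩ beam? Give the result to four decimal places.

0.1538

First analyser (S_x): P(|+x⟩) = |⟨+x|ψ⟩|² = 16/52.
After stage 1 the state is |+x⟩; P(|+y⟩) = |⟨+y|+x⟩|² = 1/2.
Joint probability = 16/52 × 1/2 = 0.1538.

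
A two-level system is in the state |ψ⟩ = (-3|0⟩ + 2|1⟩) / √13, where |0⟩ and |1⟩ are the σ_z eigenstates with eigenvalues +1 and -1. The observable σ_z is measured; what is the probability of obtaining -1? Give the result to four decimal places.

0.3077

The -1 outcome corresponds to |1⟩. Its amplitude in |ψ⟩ is 2/√13.
P = |2|² / 13 = 4/13.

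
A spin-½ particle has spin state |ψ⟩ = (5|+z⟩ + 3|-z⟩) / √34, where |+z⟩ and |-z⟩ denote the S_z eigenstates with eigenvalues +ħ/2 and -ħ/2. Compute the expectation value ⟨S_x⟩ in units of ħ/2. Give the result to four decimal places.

⟨σ_x⟩ = 2 Re(a* b)/(|a|²+|b|²) with a = 5, b = 3.
a* b = 15, so ⟨σ_x⟩ = 30/34.
⟨S_x⟩ = (ħ/2)·⟨σ_x⟩.

0.8824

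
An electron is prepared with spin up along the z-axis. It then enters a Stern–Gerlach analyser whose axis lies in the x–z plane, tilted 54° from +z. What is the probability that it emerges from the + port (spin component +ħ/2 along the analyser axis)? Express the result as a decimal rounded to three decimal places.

For spin-½, the probability of finding spin-up along an axis at angle θ to the initial spin direction is cos²(θ/2); spin-down is sin²(θ/2).
θ = 54°, so P = cos²(27°) ≈ 0.794.

0.794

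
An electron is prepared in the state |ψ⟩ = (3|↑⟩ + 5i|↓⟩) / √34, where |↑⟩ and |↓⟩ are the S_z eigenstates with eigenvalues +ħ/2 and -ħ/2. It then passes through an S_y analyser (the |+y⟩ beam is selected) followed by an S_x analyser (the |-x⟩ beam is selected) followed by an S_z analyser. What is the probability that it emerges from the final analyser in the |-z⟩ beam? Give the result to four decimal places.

0.2353

First analyser (S_y): P(|+y⟩) = |⟨+y|ψ⟩|² = 64/68.
After stage 1 the state is |+y⟩; P(|-x⟩) = |⟨-x|+y⟩|² = 1/2.
After stage 2 the state is |-x⟩; P(|-z⟩) = |⟨-z|-x⟩|² = 1/2.
Joint probability = 64/68 × 1/2 × 1/2 = 0.2353.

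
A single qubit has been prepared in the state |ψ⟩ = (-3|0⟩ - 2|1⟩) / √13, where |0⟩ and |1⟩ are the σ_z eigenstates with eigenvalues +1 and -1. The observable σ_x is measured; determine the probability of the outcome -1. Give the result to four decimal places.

0.0385

|-x⟩ = (|0⟩ - |1⟩)/√2, so ⟨-x|ψ⟩ = (-1) / (√2·√13).
P = |-1|² / 26 = 1/26.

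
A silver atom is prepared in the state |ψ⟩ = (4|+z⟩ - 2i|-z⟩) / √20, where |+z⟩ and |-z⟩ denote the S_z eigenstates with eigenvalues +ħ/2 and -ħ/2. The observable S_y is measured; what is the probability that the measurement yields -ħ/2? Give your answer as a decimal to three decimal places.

|-y⟩ = (|+z⟩ - i|-z⟩)/√2, so ⟨-y|ψ⟩ = (6) / (√2·√20).
P = |6|² / 40 = 36/40.

0.900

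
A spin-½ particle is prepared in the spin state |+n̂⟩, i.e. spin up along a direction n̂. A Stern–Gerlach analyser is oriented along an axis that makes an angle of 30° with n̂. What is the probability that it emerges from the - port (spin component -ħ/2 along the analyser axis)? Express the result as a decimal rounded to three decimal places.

0.067

For spin-½, the probability of finding spin-up along an axis at angle θ to the initial spin direction is cos²(θ/2); spin-down is sin²(θ/2).
θ = 30°, so P = sin²(15°) ≈ 0.067.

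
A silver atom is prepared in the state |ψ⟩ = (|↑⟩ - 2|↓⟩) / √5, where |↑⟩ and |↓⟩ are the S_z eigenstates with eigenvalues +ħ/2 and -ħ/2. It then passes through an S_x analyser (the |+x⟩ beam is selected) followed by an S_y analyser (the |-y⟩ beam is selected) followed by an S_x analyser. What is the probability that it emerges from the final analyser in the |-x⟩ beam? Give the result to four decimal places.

0.0250

First analyser (S_x): P(|+x⟩) = |⟨+x|ψ⟩|² = 1/10.
After stage 1 the state is |+x⟩; P(|-y⟩) = |⟨-y|+x⟩|² = 1/2.
After stage 2 the state is |-y⟩; P(|-x⟩) = |⟨-x|-y⟩|² = 1/2.
Joint probability = 1/10 × 1/2 × 1/2 = 0.0250.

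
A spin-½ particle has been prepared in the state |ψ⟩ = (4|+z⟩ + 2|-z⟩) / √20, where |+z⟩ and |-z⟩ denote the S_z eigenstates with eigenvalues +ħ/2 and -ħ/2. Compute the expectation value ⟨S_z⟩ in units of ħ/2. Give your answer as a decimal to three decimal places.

0.600

⟨σ_z⟩ = |a|² - |b|² divided by |a|²+|b|², with a, b the |+z⟩, |-z⟩ amplitudes.
= (16 - 4)/20 = 12/20.
⟨S_z⟩ = (ħ/2)·⟨σ_z⟩.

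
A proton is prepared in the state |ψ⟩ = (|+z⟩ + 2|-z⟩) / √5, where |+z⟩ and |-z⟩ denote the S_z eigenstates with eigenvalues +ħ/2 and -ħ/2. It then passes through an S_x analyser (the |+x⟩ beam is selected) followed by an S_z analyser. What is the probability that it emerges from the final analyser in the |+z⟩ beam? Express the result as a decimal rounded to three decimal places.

First analyser (S_x): P(|+x⟩) = |⟨+x|ψ⟩|² = 9/10.
After stage 1 the state is |+x⟩; P(|+z⟩) = |⟨+z|+x⟩|² = 1/2.
Joint probability = 9/10 × 1/2 = 0.450.

0.450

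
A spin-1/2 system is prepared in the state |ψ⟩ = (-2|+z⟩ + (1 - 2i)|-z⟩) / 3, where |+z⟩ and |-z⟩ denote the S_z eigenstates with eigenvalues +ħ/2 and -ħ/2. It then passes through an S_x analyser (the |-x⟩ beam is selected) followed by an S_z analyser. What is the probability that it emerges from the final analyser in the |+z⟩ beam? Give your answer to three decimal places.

First analyser (S_x): P(|-x⟩) = |⟨-x|ψ⟩|² = 13/18.
After stage 1 the state is |-x⟩; P(|+z⟩) = |⟨+z|-x⟩|² = 1/2.
Joint probability = 13/18 × 1/2 = 0.361.

0.361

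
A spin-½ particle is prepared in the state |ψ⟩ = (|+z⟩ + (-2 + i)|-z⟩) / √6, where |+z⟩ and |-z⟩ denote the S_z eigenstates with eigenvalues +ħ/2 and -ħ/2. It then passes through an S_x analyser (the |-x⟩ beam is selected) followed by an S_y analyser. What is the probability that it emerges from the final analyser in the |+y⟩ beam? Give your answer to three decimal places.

0.417

First analyser (S_x): P(|-x⟩) = |⟨-x|ψ⟩|² = 10/12.
After stage 1 the state is |-x⟩; P(|+y⟩) = |⟨+y|-x⟩|² = 1/2.
Joint probability = 10/12 × 1/2 = 0.417.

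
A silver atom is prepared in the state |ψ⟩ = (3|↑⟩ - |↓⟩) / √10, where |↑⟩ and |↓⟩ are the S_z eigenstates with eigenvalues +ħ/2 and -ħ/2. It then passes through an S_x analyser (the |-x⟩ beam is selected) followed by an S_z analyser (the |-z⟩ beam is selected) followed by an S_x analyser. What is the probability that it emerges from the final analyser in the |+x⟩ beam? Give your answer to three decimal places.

0.200

First analyser (S_x): P(|-x⟩) = |⟨-x|ψ⟩|² = 16/20.
After stage 1 the state is |-x⟩; P(|-z⟩) = |⟨-z|-x⟩|² = 1/2.
After stage 2 the state is |-z⟩; P(|+x⟩) = |⟨+x|-z⟩|² = 1/2.
Joint probability = 16/20 × 1/2 × 1/2 = 0.200.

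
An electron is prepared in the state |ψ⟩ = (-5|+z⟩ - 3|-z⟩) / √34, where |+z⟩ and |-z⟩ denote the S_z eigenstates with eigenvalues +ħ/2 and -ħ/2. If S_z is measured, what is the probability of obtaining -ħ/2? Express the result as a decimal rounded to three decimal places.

0.265

The -ħ/2 outcome corresponds to |-z⟩. Its amplitude in |ψ⟩ is -3/√34.
P = |-3|² / 34 = 9/34.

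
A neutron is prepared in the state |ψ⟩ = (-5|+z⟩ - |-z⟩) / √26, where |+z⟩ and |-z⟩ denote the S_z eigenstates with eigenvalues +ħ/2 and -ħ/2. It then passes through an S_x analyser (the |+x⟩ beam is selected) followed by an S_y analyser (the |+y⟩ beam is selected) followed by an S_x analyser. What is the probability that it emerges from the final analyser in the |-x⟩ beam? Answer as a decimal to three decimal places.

0.173

First analyser (S_x): P(|+x⟩) = |⟨+x|ψ⟩|² = 36/52.
After stage 1 the state is |+x⟩; P(|+y⟩) = |⟨+y|+x⟩|² = 1/2.
After stage 2 the state is |+y⟩; P(|-x⟩) = |⟨-x|+y⟩|² = 1/2.
Joint probability = 36/52 × 1/2 × 1/2 = 0.173.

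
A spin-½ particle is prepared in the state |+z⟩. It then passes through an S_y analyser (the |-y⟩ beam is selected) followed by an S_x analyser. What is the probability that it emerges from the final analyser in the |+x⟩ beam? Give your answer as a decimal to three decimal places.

First analyser (S_y): from |+z⟩, P(|-y⟩) = 1/2.
After stage 1 the state is |-y⟩; P(|+x⟩) = |⟨+x|-y⟩|² = 1/2.
Joint probability = 1/2 × 1/2 = 0.250.

0.250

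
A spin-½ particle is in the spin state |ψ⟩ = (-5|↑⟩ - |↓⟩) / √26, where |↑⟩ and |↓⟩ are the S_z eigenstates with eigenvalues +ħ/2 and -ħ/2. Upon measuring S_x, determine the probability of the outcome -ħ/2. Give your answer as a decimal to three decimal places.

|-x⟩ = (|↑⟩ - |↓⟩)/√2, so ⟨-x|ψ⟩ = (-4) / (√2·√26).
P = |-4|² / 52 = 16/52.

0.308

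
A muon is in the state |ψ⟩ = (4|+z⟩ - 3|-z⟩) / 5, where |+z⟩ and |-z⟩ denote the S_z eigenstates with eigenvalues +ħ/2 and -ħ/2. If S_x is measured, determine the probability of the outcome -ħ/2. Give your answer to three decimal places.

0.980

|-x⟩ = (|+z⟩ - |-z⟩)/√2, so ⟨-x|ψ⟩ = (7) / (√2·5).
P = |7|² / 50 = 49/50.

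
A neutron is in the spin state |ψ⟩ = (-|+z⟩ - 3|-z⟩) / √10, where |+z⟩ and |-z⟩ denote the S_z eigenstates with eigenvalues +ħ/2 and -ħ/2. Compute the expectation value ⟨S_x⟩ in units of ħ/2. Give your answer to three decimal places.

⟨σ_x⟩ = 2 Re(a* b)/(|a|²+|b|²) with a = -1, b = -3.
a* b = 3, so ⟨σ_x⟩ = 6/10.
⟨S_x⟩ = (ħ/2)·⟨σ_x⟩.

0.600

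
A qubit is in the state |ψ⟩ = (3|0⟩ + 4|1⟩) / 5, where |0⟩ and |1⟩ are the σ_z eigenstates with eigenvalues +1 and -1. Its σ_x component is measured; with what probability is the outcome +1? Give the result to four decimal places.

|+x⟩ = (|0⟩ + |1⟩)/√2, so ⟨+x|ψ⟩ = (7) / (√2·5).
P = |7|² / 50 = 49/50.

0.9800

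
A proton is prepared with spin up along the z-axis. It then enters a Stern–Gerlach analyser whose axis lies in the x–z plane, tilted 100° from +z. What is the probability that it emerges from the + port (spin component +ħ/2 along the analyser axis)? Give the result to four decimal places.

0.4132

For spin-½, the probability of finding spin-up along an axis at angle θ to the initial spin direction is cos²(θ/2); spin-down is sin²(θ/2).
θ = 100°, so P = cos²(50°) ≈ 0.4132.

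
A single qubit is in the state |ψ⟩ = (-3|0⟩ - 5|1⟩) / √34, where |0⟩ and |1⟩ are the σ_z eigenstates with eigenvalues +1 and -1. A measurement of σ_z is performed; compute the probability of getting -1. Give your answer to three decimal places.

0.735

The -1 outcome corresponds to |1⟩. Its amplitude in |ψ⟩ is -5/√34.
P = |-5|² / 34 = 25/34.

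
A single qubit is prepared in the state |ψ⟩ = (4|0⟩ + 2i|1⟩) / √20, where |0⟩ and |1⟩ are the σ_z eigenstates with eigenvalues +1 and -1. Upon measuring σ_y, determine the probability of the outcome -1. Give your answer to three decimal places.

|-y⟩ = (|0⟩ - i|1⟩)/√2, so ⟨-y|ψ⟩ = (2) / (√2·√20).
P = |2|² / 40 = 4/40.

0.100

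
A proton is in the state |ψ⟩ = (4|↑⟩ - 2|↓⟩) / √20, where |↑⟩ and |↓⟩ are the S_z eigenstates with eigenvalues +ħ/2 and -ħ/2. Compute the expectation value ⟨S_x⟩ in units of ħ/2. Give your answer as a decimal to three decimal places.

-0.800

⟨σ_x⟩ = 2 Re(a* b)/(|a|²+|b|²) with a = 4, b = -2.
a* b = -8, so ⟨σ_x⟩ = -16/20.
⟨S_x⟩ = (ħ/2)·⟨σ_x⟩.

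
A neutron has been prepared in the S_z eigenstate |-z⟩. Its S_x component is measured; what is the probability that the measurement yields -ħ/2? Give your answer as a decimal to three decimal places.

In the S_z basis, |-z⟩ = |-z⟩ and |-x⟩ = (|+z⟩ - |-z⟩)/√2.
|⟨-x|-z⟩|² = 1/2.

0.500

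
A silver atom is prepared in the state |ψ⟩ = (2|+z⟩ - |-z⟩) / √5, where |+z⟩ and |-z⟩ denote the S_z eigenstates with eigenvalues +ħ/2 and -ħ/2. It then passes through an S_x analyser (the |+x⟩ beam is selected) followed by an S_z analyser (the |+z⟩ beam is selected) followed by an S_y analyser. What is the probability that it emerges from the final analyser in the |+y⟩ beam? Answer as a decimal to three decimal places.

First analyser (S_x): P(|+x⟩) = |⟨+x|ψ⟩|² = 1/10.
After stage 1 the state is |+x⟩; P(|+z⟩) = |⟨+z|+x⟩|² = 1/2.
After stage 2 the state is |+z⟩; P(|+y⟩) = |⟨+y|+z⟩|² = 1/2.
Joint probability = 1/10 × 1/2 × 1/2 = 0.025.

0.025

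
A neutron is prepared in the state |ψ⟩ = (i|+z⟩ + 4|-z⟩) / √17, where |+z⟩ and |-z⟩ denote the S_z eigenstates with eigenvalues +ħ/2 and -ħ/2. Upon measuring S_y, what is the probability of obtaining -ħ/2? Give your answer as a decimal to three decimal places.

|-y⟩ = (|+z⟩ - i|-z⟩)/√2, so ⟨-y|ψ⟩ = (5i) / (√2·√17).
P = |5i|² / 34 = 25/34.

0.735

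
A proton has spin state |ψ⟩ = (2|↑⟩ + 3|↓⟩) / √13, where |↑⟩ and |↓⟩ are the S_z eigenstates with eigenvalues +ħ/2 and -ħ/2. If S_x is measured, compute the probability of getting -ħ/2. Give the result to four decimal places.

0.0385

|-x⟩ = (|↑⟩ - |↓⟩)/√2, so ⟨-x|ψ⟩ = (-1) / (√2·√13).
P = |-1|² / 26 = 1/26.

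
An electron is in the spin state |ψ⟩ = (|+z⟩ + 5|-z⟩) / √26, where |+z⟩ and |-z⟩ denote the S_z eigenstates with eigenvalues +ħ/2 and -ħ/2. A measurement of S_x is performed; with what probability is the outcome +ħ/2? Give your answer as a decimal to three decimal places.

0.692

|+x⟩ = (|+z⟩ + |-z⟩)/√2, so ⟨+x|ψ⟩ = (6) / (√2·√26).
P = |6|² / 52 = 36/52.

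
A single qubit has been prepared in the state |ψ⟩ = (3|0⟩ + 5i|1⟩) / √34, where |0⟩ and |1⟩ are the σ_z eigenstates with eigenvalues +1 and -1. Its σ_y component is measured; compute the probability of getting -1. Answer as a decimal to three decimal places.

0.059

|-y⟩ = (|0⟩ - i|1⟩)/√2, so ⟨-y|ψ⟩ = (-2) / (√2·√34).
P = |-2|² / 68 = 4/68.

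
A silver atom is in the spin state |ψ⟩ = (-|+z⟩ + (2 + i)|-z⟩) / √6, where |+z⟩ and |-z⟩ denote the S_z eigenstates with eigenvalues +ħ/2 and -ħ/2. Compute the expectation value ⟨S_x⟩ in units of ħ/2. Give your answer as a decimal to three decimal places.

-0.667

⟨σ_x⟩ = 2 Re(a* b)/(|a|²+|b|²) with a = -1, b = (2 + i).
a* b = (-2 - i), so ⟨σ_x⟩ = -4/6.
⟨S_x⟩ = (ħ/2)·⟨σ_x⟩.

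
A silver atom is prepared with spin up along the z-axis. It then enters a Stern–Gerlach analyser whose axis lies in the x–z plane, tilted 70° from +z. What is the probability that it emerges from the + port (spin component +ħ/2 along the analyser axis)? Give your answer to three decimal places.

0.671

For spin-½, the probability of finding spin-up along an axis at angle θ to the initial spin direction is cos²(θ/2); spin-down is sin²(θ/2).
θ = 70°, so P = cos²(35°) ≈ 0.671.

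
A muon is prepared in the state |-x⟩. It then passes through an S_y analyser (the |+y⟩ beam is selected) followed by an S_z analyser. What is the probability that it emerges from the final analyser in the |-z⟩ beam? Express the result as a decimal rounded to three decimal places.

0.250

First analyser (S_y): from |-x⟩, P(|+y⟩) = 1/2.
After stage 1 the state is |+y⟩; P(|-z⟩) = |⟨-z|+y⟩|² = 1/2.
Joint probability = 1/2 × 1/2 = 0.250.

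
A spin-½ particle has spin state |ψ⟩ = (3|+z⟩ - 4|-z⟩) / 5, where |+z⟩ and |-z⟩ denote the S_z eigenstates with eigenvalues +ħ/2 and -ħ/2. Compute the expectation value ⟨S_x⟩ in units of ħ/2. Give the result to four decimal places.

⟨σ_x⟩ = 2 Re(a* b)/(|a|²+|b|²) with a = 3, b = -4.
a* b = -12, so ⟨σ_x⟩ = -24/25.
⟨S_x⟩ = (ħ/2)·⟨σ_x⟩.

-0.9600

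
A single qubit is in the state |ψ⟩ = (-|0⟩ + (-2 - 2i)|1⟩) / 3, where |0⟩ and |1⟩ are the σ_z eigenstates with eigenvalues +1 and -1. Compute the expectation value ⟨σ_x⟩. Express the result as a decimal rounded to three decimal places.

0.444

⟨σ_x⟩ = 2 Re(a* b)/(|a|²+|b|²) with a = -1, b = (-2 - 2i).
a* b = (2 + 2i), so ⟨σ_x⟩ = 4/9.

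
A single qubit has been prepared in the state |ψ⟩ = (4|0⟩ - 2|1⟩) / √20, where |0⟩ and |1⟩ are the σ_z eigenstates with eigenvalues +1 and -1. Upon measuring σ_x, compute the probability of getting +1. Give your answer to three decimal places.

|+x⟩ = (|0⟩ + |1⟩)/√2, so ⟨+x|ψ⟩ = (2) / (√2·√20).
P = |2|² / 40 = 4/40.

0.100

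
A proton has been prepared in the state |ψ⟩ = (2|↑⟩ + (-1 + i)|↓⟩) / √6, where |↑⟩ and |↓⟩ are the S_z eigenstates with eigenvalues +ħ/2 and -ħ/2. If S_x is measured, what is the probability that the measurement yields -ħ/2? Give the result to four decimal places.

0.8333

|-x⟩ = (|↑⟩ - |↓⟩)/√2, so ⟨-x|ψ⟩ = (3 - i) / (√2·√6).
P = |3 - i|² / 12 = 10/12.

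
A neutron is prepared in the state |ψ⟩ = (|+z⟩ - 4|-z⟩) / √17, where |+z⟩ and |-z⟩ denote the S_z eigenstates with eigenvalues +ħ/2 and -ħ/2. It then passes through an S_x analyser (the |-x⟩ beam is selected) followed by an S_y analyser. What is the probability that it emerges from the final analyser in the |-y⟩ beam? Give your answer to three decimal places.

First analyser (S_x): P(|-x⟩) = |⟨-x|ψ⟩|² = 25/34.
After stage 1 the state is |-x⟩; P(|-y⟩) = |⟨-y|-x⟩|² = 1/2.
Joint probability = 25/34 × 1/2 = 0.368.

0.368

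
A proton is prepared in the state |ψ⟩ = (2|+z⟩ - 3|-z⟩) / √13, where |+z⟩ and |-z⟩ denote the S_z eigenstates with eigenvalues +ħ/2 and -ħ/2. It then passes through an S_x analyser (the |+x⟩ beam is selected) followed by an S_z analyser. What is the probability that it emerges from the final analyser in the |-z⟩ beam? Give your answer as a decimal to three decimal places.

First analyser (S_x): P(|+x⟩) = |⟨+x|ψ⟩|² = 1/26.
After stage 1 the state is |+x⟩; P(|-z⟩) = |⟨-z|+x⟩|² = 1/2.
Joint probability = 1/26 × 1/2 = 0.019.

0.019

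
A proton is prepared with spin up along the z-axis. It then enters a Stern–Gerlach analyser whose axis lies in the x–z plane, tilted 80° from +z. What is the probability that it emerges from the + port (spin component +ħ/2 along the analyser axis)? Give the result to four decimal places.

For spin-½, the probability of finding spin-up along an axis at angle θ to the initial spin direction is cos²(θ/2); spin-down is sin²(θ/2).
θ = 80°, so P = cos²(40°) ≈ 0.5868.

0.5868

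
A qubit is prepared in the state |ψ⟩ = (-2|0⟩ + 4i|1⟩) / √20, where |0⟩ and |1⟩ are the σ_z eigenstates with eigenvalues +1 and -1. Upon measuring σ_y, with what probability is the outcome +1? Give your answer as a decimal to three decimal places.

0.100

|+y⟩ = (|0⟩ + i|1⟩)/√2, so ⟨+y|ψ⟩ = (2) / (√2·√20).
P = |2|² / 40 = 4/40.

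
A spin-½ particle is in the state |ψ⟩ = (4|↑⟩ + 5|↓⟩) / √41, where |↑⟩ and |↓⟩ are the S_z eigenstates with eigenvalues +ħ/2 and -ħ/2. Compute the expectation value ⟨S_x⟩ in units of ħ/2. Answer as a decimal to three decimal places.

⟨σ_x⟩ = 2 Re(a* b)/(|a|²+|b|²) with a = 4, b = 5.
a* b = 20, so ⟨σ_x⟩ = 40/41.
⟨S_x⟩ = (ħ/2)·⟨σ_x⟩.

0.976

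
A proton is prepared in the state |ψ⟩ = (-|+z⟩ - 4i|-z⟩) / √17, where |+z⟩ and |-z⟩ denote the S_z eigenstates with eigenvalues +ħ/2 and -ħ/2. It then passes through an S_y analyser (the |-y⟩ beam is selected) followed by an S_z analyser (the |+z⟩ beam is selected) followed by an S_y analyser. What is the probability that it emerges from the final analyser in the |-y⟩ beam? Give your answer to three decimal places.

First analyser (S_y): P(|-y⟩) = |⟨-y|ψ⟩|² = 9/34.
After stage 1 the state is |-y⟩; P(|+z⟩) = |⟨+z|-y⟩|² = 1/2.
After stage 2 the state is |+z⟩; P(|-y⟩) = |⟨-y|+z⟩|² = 1/2.
Joint probability = 9/34 × 1/2 × 1/2 = 0.066.

0.066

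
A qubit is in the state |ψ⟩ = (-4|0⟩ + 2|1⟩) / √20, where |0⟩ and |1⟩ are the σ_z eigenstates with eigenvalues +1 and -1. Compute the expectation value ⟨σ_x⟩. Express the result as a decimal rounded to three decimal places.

-0.800

⟨σ_x⟩ = 2 Re(a* b)/(|a|²+|b|²) with a = -4, b = 2.
a* b = -8, so ⟨σ_x⟩ = -16/20.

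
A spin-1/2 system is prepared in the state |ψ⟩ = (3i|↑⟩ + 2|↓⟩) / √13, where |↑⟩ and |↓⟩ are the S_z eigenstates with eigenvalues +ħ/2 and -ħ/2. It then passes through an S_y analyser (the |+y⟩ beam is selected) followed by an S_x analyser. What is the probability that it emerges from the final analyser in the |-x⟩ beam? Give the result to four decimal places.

First analyser (S_y): P(|+y⟩) = |⟨+y|ψ⟩|² = 1/26.
After stage 1 the state is |+y⟩; P(|-x⟩) = |⟨-x|+y⟩|² = 1/2.
Joint probability = 1/26 × 1/2 = 0.0192.

0.0192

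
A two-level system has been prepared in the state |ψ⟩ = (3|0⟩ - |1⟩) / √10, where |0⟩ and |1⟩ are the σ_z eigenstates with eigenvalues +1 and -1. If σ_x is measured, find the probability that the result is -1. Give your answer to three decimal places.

0.800

|-x⟩ = (|0⟩ - |1⟩)/√2, so ⟨-x|ψ⟩ = (4) / (√2·√10).
P = |4|² / 20 = 16/20.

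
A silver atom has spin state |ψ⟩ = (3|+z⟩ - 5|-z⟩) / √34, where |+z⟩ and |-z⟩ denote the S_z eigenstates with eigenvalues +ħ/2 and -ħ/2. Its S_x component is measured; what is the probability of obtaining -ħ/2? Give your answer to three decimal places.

0.941

|-x⟩ = (|+z⟩ - |-z⟩)/√2, so ⟨-x|ψ⟩ = (8) / (√2·√34).
P = |8|² / 68 = 64/68.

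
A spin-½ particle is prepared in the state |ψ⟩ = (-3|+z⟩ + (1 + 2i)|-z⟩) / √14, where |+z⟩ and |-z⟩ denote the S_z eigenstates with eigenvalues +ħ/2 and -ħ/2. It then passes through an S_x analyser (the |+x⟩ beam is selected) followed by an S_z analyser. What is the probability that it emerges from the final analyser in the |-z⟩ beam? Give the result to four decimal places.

0.1429

First analyser (S_x): P(|+x⟩) = |⟨+x|ψ⟩|² = 8/28.
After stage 1 the state is |+x⟩; P(|-z⟩) = |⟨-z|+x⟩|² = 1/2.
Joint probability = 8/28 × 1/2 = 0.1429.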